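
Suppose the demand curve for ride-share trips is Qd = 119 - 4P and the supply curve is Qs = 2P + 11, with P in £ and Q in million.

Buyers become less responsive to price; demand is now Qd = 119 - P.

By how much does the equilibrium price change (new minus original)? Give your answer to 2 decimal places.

+18.00

Initially, 119 - 4P = 2P + 11, so 108 = 6P and P = 18, Q = 47.
With the change applied: demand Qd = 119 - P, supply Qs = 2P + 11.
Setting them equal: 119 - P = 2P + 11 → 108 = 3P, so P = 36 and Q = 83.
ΔP = 36 − 18 = +18.00.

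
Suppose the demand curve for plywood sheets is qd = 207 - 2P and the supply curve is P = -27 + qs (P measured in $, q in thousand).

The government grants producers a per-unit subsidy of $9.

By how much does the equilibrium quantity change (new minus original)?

+6

Solve the original market: 207 - 2P = P + 27, hence P = 60 and q = 87.
Since sellers receive the price plus the subsidy, the effective supply curve becomes qs = P + 36.
Equate the new curves: 207 - 2P = P + 36, giving 171 = 3P, P = 57, q = 93.
Δq = 93 − 87 = +6.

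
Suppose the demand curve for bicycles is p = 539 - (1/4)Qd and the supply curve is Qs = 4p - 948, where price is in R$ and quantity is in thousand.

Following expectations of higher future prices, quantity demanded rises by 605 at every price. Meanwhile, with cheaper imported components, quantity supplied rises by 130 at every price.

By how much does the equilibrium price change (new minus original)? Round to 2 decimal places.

Original equilibrium: 2156 - 4p = 4p - 948 gives 3104 = 8p, so p = 388 and Q = 604.
With the change applied: demand Qd = 2761 - 4p, supply Qs = 4p - 818.
Equate the new curves: 2761 - 4p = 4p - 818, giving 3579 = 8p, p = 447.375, Q = 971.5.
Δp = 447.375 − 388 = +59.38.

+59.38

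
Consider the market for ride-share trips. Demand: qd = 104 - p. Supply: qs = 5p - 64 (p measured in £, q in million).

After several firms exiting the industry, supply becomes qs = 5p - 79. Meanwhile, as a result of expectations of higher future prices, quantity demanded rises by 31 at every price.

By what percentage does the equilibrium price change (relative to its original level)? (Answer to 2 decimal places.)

Original equilibrium: 104 - p = 5p - 64 gives 168 = 6p, so p = 28 and q = 76.
With the change applied: demand qd = 135 - p, supply qs = 5p - 79.
Equate the new curves: 135 - p = 5p - 79, giving 214 = 6p, p = 107/3 ≈ 35.6667, q = 298/3 ≈ 99.3333.
%Δp = (35.6667 − 28) / 28 × 100 = +27.38%.

+27.38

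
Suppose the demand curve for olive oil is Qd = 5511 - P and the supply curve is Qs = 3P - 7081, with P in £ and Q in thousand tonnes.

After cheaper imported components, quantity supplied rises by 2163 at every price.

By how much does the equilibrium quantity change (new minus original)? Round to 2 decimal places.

Before the shock: 5511 - P = 3P - 7081 ⇒ 12592 = 4P ⇒ P = 3148, Q = 2363.
With the change applied: demand Qd = 5511 - P, supply Qs = 3P - 4918.
Clearing the new market: 5511 - P = 3P - 4918, so P = 2607.25 and Q = 2903.75.
ΔQ = 2903.75 − 2363 = +540.75.

+540.75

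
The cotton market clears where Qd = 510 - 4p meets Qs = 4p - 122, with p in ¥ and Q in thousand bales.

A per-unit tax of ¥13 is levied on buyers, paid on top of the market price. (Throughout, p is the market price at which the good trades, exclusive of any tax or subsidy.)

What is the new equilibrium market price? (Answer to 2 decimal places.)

Initially, 510 - 4p = 4p - 122, so 632 = 8p and p = 79, Q = 194.
Since buyers pay the price plus the tax, the effective demand curve becomes Qd = 458 - 4p.
Equate the new curves: 458 - 4p = 4p - 122, giving 580 = 8p, p = 72.5, Q = 168.

72.50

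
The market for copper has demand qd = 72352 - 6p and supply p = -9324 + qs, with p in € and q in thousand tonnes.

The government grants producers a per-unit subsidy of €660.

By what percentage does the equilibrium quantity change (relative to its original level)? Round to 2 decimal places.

Original equilibrium: 72352 - 6p = p + 9324 gives 63028 = 7p, so p = 9004 and q = 18328.
Since sellers receive the price plus the subsidy, the effective supply curve becomes qs = p + 9984.
Setting them equal: 72352 - 6p = p + 9984 → 62368 = 7p, so p = 62368/7 ≈ 8909.7143 and q = 132256/7 ≈ 18893.7143.
%Δq = (18893.7143 − 18328) / 18328 × 100 = +3.09%.

+3.09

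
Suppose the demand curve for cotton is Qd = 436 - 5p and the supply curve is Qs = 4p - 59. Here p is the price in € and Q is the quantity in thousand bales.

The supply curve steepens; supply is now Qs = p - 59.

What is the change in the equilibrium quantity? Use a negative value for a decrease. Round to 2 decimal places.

-137.50

Before the shock: 436 - 5p = 4p - 59 ⇒ 495 = 9p ⇒ p = 55, Q = 161.
With the change applied: demand Qd = 436 - 5p, supply Qs = p - 59.
New equilibrium: 436 - 5p = p - 59 ⇒ 495 = 6p ⇒ p = 82.5, Q = 23.5.
ΔQ = 23.5 − 161 = -137.50.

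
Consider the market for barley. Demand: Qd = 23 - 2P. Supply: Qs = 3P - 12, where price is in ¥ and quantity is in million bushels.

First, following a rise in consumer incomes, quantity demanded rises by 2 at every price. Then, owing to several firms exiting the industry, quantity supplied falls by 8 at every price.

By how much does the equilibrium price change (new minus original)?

Original equilibrium: 23 - 2P = 3P - 12 gives 35 = 5P, so P = 7 and Q = 9.
With the change applied: demand Qd = 25 - 2P, supply Qs = 3P - 20.
Clearing the new market: 25 - 2P = 3P - 20, so P = 9 and Q = 7.
ΔP = 9 − 7 = +2.

+2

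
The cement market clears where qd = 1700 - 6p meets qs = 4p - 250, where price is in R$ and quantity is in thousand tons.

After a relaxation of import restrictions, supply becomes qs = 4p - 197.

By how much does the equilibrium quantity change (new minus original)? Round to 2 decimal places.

Initially, 1700 - 6p = 4p - 250, so 1950 = 10p and p = 195, q = 530.
After the shift, demand is qd = 1700 - 6p and supply is qs = 4p - 197.
New equilibrium: 1700 - 6p = 4p - 197 ⇒ 1897 = 10p ⇒ p = 189.7, q = 561.8.
Δq = 561.8 − 530 = +31.80.

+31.80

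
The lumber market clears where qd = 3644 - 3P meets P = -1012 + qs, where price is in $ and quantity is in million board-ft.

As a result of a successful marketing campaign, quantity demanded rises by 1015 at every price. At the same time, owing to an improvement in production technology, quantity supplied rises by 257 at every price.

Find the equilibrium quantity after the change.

2116.5

Solve the original market: 3644 - 3P = P + 1012, hence P = 658 and q = 1670.
The new curves are qd = 4659 - 3P (demand) and qs = P + 1269 (supply).
Setting them equal: 4659 - 3P = P + 1269 → 3390 = 4P, so P = 847.5 and q = 2116.5.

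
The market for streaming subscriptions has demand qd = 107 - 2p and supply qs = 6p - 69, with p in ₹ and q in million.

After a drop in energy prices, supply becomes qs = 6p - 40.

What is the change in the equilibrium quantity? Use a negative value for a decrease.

Original equilibrium: 107 - 2p = 6p - 69 gives 176 = 8p, so p = 22 and q = 63.
The new curves are qd = 107 - 2p (demand) and qs = 6p - 40 (supply).
New equilibrium: 107 - 2p = 6p - 40 ⇒ 147 = 8p ⇒ p = 18.375, q = 70.25.
Δq = 70.25 − 63 = +7.25.

+7.25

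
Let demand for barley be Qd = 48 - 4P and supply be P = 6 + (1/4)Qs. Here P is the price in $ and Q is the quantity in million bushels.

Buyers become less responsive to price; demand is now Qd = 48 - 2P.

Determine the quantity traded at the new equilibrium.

24

Original equilibrium: 48 - 4P = 4P - 24 gives 72 = 8P, so P = 9 and Q = 12.
The shock moves the curves to Qd = 48 - 2P and Qs = 4P - 24.
Setting them equal: 48 - 2P = 4P - 24 → 72 = 6P, so P = 12 and Q = 24.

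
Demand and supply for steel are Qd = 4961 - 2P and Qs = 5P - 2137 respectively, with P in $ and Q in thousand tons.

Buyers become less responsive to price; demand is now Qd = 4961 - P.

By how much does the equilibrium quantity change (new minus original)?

Original equilibrium: 4961 - 2P = 5P - 2137 gives 7098 = 7P, so P = 1014 and Q = 2933.
The new curves are Qd = 4961 - P (demand) and Qs = 5P - 2137 (supply).
Setting them equal: 4961 - P = 5P - 2137 → 7098 = 6P, so P = 1183 and Q = 3778.
ΔQ = 3778 − 2933 = +845.

+845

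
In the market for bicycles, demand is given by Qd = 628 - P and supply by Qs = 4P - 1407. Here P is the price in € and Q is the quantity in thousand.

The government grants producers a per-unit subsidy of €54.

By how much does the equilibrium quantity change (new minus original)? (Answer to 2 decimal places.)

+43.20

Before the shock: 628 - P = 4P - 1407 ⇒ 2035 = 5P ⇒ P = 407, Q = 221.
Since sellers receive the price plus the subsidy, the effective supply curve becomes Qs = 4P - 1191.
Equate the new curves: 628 - P = 4P - 1191, giving 1819 = 5P, P = 363.8, Q = 264.2.
ΔQ = 264.2 − 221 = +43.20.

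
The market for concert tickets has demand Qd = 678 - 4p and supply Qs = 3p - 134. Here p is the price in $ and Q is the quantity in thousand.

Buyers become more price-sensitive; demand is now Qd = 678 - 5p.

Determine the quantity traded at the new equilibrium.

170.5

Solve the original market: 678 - 4p = 3p - 134, hence p = 116 and Q = 214.
With the change applied: demand Qd = 678 - 5p, supply Qs = 3p - 134.
Clearing the new market: 678 - 5p = 3p - 134, so p = 101.5 and Q = 170.5.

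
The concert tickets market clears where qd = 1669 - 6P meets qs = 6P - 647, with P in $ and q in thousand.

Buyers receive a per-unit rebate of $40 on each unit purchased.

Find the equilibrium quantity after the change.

631

Before the shock: 1669 - 6P = 6P - 647 ⇒ 2316 = 12P ⇒ P = 193, q = 511.
Since buyers' out-of-pocket price is the market price minus the rebate, the effective demand curve becomes qd = 1909 - 6P.
Clearing the new market: 1909 - 6P = 6P - 647, so P = 213 and q = 631.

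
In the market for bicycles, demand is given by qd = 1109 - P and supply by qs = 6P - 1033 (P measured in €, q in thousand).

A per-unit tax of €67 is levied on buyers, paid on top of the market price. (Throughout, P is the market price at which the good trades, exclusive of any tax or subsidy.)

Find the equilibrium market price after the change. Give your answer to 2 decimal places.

Original equilibrium: 1109 - P = 6P - 1033 gives 2142 = 7P, so P = 306 and q = 803.
Since buyers pay the price plus the tax, the effective demand curve becomes qd = 1042 - P.
Clearing the new market: 1042 - P = 6P - 1033, so P = 2075/7 ≈ 296.4286 and q = 5219/7 ≈ 745.5714.

296.43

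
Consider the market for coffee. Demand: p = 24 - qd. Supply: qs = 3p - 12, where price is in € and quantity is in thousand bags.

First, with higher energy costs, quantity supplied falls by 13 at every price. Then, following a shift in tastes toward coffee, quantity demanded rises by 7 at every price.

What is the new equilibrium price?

14

Original equilibrium: 24 - p = 3p - 12 gives 36 = 4p, so p = 9 and q = 15.
The new curves are qd = 31 - p (demand) and qs = 3p - 25 (supply).
Setting them equal: 31 - p = 3p - 25 → 56 = 4p, so p = 14 and q = 17.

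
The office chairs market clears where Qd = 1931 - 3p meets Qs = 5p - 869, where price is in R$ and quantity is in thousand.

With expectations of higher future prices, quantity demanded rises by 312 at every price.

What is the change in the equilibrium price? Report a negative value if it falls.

Original equilibrium: 1931 - 3p = 5p - 869 gives 2800 = 8p, so p = 350 and Q = 881.
The shock moves the curves to Qd = 2243 - 3p and Qs = 5p - 869.
Equate the new curves: 2243 - 3p = 5p - 869, giving 3112 = 8p, p = 389, Q = 1076.
Δp = 389 − 350 = +39.

+39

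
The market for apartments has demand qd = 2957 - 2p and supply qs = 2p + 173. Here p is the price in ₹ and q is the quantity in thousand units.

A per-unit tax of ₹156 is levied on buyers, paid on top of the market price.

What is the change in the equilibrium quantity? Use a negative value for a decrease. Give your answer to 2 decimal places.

-156.00

Solve the original market: 2957 - 2p = 2p + 173, hence p = 696 and q = 1565.
Since buyers pay the price plus the tax, the effective demand curve becomes qd = 2645 - 2p.
Setting them equal: 2645 - 2p = 2p + 173 → 2472 = 4p, so p = 618 and q = 1409.
Δq = 1409 − 1565 = -156.00.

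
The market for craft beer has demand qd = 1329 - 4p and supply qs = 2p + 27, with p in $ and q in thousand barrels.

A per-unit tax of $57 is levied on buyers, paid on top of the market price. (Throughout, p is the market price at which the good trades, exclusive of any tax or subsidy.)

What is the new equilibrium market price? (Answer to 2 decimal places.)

Solve the original market: 1329 - 4p = 2p + 27, hence p = 217 and q = 461.
Since buyers pay the price plus the tax, the effective demand curve becomes qd = 1101 - 4p.
Setting them equal: 1101 - 4p = 2p + 27 → 1074 = 6p, so p = 179 and q = 385.

179.00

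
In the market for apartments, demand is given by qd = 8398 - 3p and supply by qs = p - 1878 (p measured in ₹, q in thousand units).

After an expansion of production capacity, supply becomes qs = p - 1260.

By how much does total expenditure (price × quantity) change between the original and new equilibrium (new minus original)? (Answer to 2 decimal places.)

Initially, 8398 - 3p = p - 1878, so 10276 = 4p and p = 2569, q = 691.
The shock moves the curves to qd = 8398 - 3p and qs = p - 1260.
Clearing the new market: 8398 - 3p = p - 1260, so p = 2414.5 and q = 1154.5.
Expenditure moves from 2569×691 = 1775179 to 2414.5×1154.5 = 2787540.25; change = +1012361.25.

+1012361.25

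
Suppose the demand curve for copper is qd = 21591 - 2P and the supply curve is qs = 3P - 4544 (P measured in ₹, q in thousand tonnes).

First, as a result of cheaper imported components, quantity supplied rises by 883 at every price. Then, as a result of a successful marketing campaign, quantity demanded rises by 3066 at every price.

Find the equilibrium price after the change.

5663.6

Initially, 21591 - 2P = 3P - 4544, so 26135 = 5P and P = 5227, q = 11137.
With the change applied: demand qd = 24657 - 2P, supply qs = 3P - 3661.
Clearing the new market: 24657 - 2P = 3P - 3661, so P = 5663.6 and q = 13329.8.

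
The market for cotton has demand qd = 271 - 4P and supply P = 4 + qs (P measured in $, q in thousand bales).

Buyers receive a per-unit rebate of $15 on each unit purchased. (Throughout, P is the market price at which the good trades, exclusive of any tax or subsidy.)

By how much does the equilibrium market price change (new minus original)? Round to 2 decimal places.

+12.00

Initially, 271 - 4P = P - 4, so 275 = 5P and P = 55, q = 51.
Since buyers' out-of-pocket price is the market price minus the rebate, the effective demand curve becomes qd = 331 - 4P.
Setting them equal: 331 - 4P = P - 4 → 335 = 5P, so P = 67 and q = 63.
ΔP = 67 − 55 = +12.00.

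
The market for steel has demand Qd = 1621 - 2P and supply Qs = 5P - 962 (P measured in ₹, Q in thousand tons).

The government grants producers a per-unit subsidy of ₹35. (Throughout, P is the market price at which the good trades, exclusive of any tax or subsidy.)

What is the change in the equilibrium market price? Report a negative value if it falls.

Original equilibrium: 1621 - 2P = 5P - 962 gives 2583 = 7P, so P = 369 and Q = 883.
Since sellers receive the price plus the subsidy, the effective supply curve becomes Qs = 5P - 787.
Equate the new curves: 1621 - 2P = 5P - 787, giving 2408 = 7P, P = 344, Q = 933.
ΔP = 344 − 369 = -25.

-25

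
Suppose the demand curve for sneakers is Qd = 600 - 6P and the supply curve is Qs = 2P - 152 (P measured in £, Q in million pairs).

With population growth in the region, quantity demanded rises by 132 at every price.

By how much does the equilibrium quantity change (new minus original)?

Before the shock: 600 - 6P = 2P - 152 ⇒ 752 = 8P ⇒ P = 94, Q = 36.
The new curves are Qd = 732 - 6P (demand) and Qs = 2P - 152 (supply).
Clearing the new market: 732 - 6P = 2P - 152, so P = 110.5 and Q = 69.
ΔQ = 69 − 36 = +33.

+33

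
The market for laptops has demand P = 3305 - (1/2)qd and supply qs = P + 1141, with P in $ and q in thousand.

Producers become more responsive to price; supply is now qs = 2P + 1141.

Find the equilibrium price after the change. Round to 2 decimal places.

Solve the original market: 6610 - 2P = P + 1141, hence P = 1823 and q = 2964.
The shock moves the curves to qd = 6610 - 2P and qs = 2P + 1141.
New equilibrium: 6610 - 2P = 2P + 1141 ⇒ 5469 = 4P ⇒ P = 1367.25, q = 3875.5.

1367.25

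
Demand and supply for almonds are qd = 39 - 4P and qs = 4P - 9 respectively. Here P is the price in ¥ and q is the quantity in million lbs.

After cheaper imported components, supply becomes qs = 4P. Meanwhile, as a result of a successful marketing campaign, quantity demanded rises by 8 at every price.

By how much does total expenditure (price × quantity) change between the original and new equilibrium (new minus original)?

Original equilibrium: 39 - 4P = 4P - 9 gives 48 = 8P, so P = 6 and q = 15.
The new curves are qd = 47 - 4P (demand) and qs = 4P (supply).
Clearing the new market: 47 - 4P = 4P, so P = 5.875 and q = 23.5.
Expenditure moves from 6×15 = 90 to 5.875×23.5 = 138.0625; change = +48.0625.

+48.0625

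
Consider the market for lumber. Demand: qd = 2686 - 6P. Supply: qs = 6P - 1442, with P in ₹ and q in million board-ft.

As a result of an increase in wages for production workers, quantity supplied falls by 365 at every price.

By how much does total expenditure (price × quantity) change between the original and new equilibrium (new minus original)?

-49411.875

Initially, 2686 - 6P = 6P - 1442, so 4128 = 12P and P = 344, q = 622.
The new curves are qd = 2686 - 6P (demand) and qs = 6P - 1807 (supply).
New equilibrium: 2686 - 6P = 6P - 1807 ⇒ 4493 = 12P ⇒ P = 4493/12 ≈ 374.4167, q = 439.5.
Expenditure moves from 344×622 = 213968 to 374.4167×439.5 = 164556.125; change = -49411.875.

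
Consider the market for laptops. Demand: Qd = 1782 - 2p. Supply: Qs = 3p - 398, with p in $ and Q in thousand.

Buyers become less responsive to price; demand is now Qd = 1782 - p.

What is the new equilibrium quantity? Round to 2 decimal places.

1237.00

Before the shock: 1782 - 2p = 3p - 398 ⇒ 2180 = 5p ⇒ p = 436, Q = 910.
The shock moves the curves to Qd = 1782 - p and Qs = 3p - 398.
Setting them equal: 1782 - p = 3p - 398 → 2180 = 4p, so p = 545 and Q = 1237.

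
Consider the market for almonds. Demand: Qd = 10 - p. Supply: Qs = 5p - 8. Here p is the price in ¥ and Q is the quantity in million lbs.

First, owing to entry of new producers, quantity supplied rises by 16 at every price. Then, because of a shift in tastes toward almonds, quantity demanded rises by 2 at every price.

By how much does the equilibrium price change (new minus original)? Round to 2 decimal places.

Solve the original market: 10 - p = 5p - 8, hence p = 3 and Q = 7.
After the shift, demand is Qd = 12 - p and supply is Qs = 5p + 8.
New equilibrium: 12 - p = 5p + 8 ⇒ 4 = 6p ⇒ p = 2/3 ≈ 0.6667, Q = 34/3 ≈ 11.3333.
Δp = 0.6667 − 3 = -2.33.

-2.33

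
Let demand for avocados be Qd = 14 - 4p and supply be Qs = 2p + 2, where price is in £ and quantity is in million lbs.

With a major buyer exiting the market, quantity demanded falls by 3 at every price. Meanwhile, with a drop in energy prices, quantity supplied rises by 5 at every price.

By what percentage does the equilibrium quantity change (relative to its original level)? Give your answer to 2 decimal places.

Solve the original market: 14 - 4p = 2p + 2, hence p = 2 and Q = 6.
The new curves are Qd = 11 - 4p (demand) and Qs = 2p + 7 (supply).
Equate the new curves: 11 - 4p = 2p + 7, giving 4 = 6p, p = 2/3 ≈ 0.6667, Q = 25/3 ≈ 8.3333.
%ΔQ = (8.3333 − 6) / 6 × 100 = +38.89%.

+38.89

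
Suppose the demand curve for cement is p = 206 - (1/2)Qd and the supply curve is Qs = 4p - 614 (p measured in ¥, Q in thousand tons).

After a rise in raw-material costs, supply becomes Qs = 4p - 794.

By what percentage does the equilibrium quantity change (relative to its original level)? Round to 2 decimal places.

-85.71

Original equilibrium: 412 - 2p = 4p - 614 gives 1026 = 6p, so p = 171 and Q = 70.
With the change applied: demand Qd = 412 - 2p, supply Qs = 4p - 794.
New equilibrium: 412 - 2p = 4p - 794 ⇒ 1206 = 6p ⇒ p = 201, Q = 10.
%ΔQ = (10 − 70) / 70 × 100 = -85.71%.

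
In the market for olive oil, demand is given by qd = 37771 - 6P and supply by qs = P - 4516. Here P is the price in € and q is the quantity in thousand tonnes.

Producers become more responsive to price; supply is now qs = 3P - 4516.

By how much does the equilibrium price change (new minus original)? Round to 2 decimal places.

Original equilibrium: 37771 - 6P = P - 4516 gives 42287 = 7P, so P = 6041 and q = 1525.
The new curves are qd = 37771 - 6P (demand) and qs = 3P - 4516 (supply).
Equate the new curves: 37771 - 6P = 3P - 4516, giving 42287 = 9P, P = 42287/9 ≈ 4698.5556, q = 28739/3 ≈ 9579.6667.
ΔP = 4698.5556 − 6041 = -1342.44.

-1342.44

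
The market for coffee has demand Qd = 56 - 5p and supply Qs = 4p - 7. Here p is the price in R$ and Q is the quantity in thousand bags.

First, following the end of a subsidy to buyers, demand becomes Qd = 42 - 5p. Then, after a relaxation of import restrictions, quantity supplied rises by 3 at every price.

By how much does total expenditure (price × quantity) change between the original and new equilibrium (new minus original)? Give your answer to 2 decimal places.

Initially, 56 - 5p = 4p - 7, so 63 = 9p and p = 7, Q = 21.
The shock moves the curves to Qd = 42 - 5p and Qs = 4p - 4.
New equilibrium: 42 - 5p = 4p - 4 ⇒ 46 = 9p ⇒ p = 46/9 ≈ 5.1111, Q = 148/9 ≈ 16.4444.
Expenditure moves from 7×21 = 147 to 5.1111×16.4444 = 84.0494; change = -62.95.

-62.95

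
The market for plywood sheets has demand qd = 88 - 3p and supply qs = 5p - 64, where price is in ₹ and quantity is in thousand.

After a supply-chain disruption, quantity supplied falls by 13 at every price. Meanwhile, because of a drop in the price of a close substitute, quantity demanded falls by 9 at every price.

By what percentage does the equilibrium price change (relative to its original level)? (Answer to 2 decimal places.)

Initially, 88 - 3p = 5p - 64, so 152 = 8p and p = 19, q = 31.
The new curves are qd = 79 - 3p (demand) and qs = 5p - 77 (supply).
New equilibrium: 79 - 3p = 5p - 77 ⇒ 156 = 8p ⇒ p = 19.5, q = 20.5.
%Δp = (19.5 − 19) / 19 × 100 = +2.63%.

+2.63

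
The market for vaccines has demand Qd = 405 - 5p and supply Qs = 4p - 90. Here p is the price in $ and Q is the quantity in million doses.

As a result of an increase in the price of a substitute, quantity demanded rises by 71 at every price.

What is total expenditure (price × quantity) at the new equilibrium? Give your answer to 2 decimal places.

10160.05

Solve the original market: 405 - 5p = 4p - 90, hence p = 55 and Q = 130.
With the change applied: demand Qd = 476 - 5p, supply Qs = 4p - 90.
Clearing the new market: 476 - 5p = 4p - 90, so p = 566/9 ≈ 62.8889 and Q = 1454/9 ≈ 161.5556.
New expenditure = 62.8889 × 161.5556 = 10160.05.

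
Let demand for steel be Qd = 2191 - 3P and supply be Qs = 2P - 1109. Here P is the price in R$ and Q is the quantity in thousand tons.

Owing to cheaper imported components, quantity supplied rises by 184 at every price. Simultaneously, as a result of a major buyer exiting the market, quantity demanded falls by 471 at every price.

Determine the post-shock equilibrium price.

529

Original equilibrium: 2191 - 3P = 2P - 1109 gives 3300 = 5P, so P = 660 and Q = 211.
After the shift, demand is Qd = 1720 - 3P and supply is Qs = 2P - 925.
New equilibrium: 1720 - 3P = 2P - 925 ⇒ 2645 = 5P ⇒ P = 529, Q = 133.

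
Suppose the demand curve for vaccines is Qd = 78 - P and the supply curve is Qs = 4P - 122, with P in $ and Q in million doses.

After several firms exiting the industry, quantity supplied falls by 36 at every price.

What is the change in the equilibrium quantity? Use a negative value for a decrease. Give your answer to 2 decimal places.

Before the shock: 78 - P = 4P - 122 ⇒ 200 = 5P ⇒ P = 40, Q = 38.
After the shift, demand is Qd = 78 - P and supply is Qs = 4P - 158.
Clearing the new market: 78 - P = 4P - 158, so P = 47.2 and Q = 30.8.
ΔQ = 30.8 − 38 = -7.20.

-7.20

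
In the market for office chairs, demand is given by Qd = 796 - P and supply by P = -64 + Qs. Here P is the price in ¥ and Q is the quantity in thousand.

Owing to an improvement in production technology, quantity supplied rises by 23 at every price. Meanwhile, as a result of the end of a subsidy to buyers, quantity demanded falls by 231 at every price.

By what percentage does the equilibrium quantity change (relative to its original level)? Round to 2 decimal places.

-24.19

Before the shock: 796 - P = P + 64 ⇒ 732 = 2P ⇒ P = 366, Q = 430.
The shock moves the curves to Qd = 565 - P and Qs = P + 87.
Setting them equal: 565 - P = P + 87 → 478 = 2P, so P = 239 and Q = 326.
%ΔQ = (326 − 430) / 430 × 100 = -24.19%.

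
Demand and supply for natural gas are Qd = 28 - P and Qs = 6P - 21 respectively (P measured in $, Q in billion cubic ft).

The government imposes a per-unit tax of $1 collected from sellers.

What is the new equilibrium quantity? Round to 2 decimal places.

20.14

Original equilibrium: 28 - P = 6P - 21 gives 49 = 7P, so P = 7 and Q = 21.
Since sellers keep the price net of the tax, the effective supply curve becomes Qs = 6P - 27.
Clearing the new market: 28 - P = 6P - 27, so P = 55/7 ≈ 7.8571 and Q = 141/7 ≈ 20.1429.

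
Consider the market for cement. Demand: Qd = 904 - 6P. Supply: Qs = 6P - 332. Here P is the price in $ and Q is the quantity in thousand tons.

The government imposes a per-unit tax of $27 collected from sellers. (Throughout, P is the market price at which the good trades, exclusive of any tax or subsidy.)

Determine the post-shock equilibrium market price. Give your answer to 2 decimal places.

116.50

Before the shock: 904 - 6P = 6P - 332 ⇒ 1236 = 12P ⇒ P = 103, Q = 286.
Since sellers keep the price net of the tax, the effective supply curve becomes Qs = 6P - 494.
Clearing the new market: 904 - 6P = 6P - 494, so P = 116.5 and Q = 205.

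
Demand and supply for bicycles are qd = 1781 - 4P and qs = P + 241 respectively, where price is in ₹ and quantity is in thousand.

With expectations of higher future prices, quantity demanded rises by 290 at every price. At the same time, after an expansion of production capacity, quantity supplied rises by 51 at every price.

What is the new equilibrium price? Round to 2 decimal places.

355.80

Original equilibrium: 1781 - 4P = P + 241 gives 1540 = 5P, so P = 308 and q = 549.
The shock moves the curves to qd = 2071 - 4P and qs = P + 292.
Clearing the new market: 2071 - 4P = P + 292, so P = 355.8 and q = 647.8.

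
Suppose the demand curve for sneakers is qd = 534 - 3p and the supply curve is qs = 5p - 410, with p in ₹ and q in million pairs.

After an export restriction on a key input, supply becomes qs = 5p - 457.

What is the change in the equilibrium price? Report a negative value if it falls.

+5.875

Original equilibrium: 534 - 3p = 5p - 410 gives 944 = 8p, so p = 118 and q = 180.
With the change applied: demand qd = 534 - 3p, supply qs = 5p - 457.
Clearing the new market: 534 - 3p = 5p - 457, so p = 123.875 and q = 162.375.
Δp = 123.875 − 118 = +5.875.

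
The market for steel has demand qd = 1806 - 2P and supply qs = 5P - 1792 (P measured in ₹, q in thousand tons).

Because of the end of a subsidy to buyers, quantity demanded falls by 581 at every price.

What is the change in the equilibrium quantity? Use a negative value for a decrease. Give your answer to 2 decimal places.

Before the shock: 1806 - 2P = 5P - 1792 ⇒ 3598 = 7P ⇒ P = 514, q = 778.
After the shift, demand is qd = 1225 - 2P and supply is qs = 5P - 1792.
Equate the new curves: 1225 - 2P = 5P - 1792, giving 3017 = 7P, P = 431, q = 363.
Δq = 363 − 778 = -415.00.

-415.00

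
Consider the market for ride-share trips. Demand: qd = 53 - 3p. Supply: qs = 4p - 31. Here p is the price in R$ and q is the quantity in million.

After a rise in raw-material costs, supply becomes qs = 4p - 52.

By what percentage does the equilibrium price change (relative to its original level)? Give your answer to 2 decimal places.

Solve the original market: 53 - 3p = 4p - 31, hence p = 12 and q = 17.
After the shift, demand is qd = 53 - 3p and supply is qs = 4p - 52.
New equilibrium: 53 - 3p = 4p - 52 ⇒ 105 = 7p ⇒ p = 15, q = 8.
%Δp = (15 − 12) / 12 × 100 = +25.00%.

+25.00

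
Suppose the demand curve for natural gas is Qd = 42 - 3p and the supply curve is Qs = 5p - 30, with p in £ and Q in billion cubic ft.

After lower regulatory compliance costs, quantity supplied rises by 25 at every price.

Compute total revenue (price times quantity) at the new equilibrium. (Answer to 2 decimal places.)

Solve the original market: 42 - 3p = 5p - 30, hence p = 9 and Q = 15.
With the change applied: demand Qd = 42 - 3p, supply Qs = 5p - 5.
Setting them equal: 42 - 3p = 5p - 5 → 47 = 8p, so p = 5.875 and Q = 24.375.
New expenditure = 5.875 × 24.375 = 143.20.

143.20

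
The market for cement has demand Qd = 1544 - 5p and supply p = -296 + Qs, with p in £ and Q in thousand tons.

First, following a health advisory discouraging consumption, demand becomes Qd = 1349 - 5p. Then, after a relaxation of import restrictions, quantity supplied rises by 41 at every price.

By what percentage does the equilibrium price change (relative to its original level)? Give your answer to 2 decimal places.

-18.91

Initially, 1544 - 5p = p + 296, so 1248 = 6p and p = 208, Q = 504.
The new curves are Qd = 1349 - 5p (demand) and Qs = p + 337 (supply).
New equilibrium: 1349 - 5p = p + 337 ⇒ 1012 = 6p ⇒ p = 506/3 ≈ 168.6667, Q = 1517/3 ≈ 505.6667.
%Δp = (168.6667 − 208) / 208 × 100 = -18.91%.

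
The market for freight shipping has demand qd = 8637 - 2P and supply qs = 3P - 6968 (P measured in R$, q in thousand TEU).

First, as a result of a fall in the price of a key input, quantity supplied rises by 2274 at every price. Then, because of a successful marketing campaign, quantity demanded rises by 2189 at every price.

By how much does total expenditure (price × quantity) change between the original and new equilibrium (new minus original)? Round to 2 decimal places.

Before the shock: 8637 - 2P = 3P - 6968 ⇒ 15605 = 5P ⇒ P = 3121, q = 2395.
The new curves are qd = 10826 - 2P (demand) and qs = 3P - 4694 (supply).
Clearing the new market: 10826 - 2P = 3P - 4694, so P = 3104 and q = 4618.
Expenditure moves from 3121×2395 = 7474795 to 3104×4618 = 14334272; change = +6859477.00.

+6859477.00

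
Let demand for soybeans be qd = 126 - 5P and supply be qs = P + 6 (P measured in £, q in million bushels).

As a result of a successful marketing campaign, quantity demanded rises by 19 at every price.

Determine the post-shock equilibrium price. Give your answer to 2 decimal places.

Solve the original market: 126 - 5P = P + 6, hence P = 20 and q = 26.
The shock moves the curves to qd = 145 - 5P and qs = P + 6.
Setting them equal: 145 - 5P = P + 6 → 139 = 6P, so P = 139/6 ≈ 23.1667 and q = 175/6 ≈ 29.1667.

23.17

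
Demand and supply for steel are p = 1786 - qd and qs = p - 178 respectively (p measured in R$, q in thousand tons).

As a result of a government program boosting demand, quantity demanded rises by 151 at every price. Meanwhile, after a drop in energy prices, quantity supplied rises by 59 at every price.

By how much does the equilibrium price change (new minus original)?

Before the shock: 1786 - p = p - 178 ⇒ 1964 = 2p ⇒ p = 982, q = 804.
With the change applied: demand qd = 1937 - p, supply qs = p - 119.
Equate the new curves: 1937 - p = p - 119, giving 2056 = 2p, p = 1028, q = 909.
Δp = 1028 − 982 = +46.

+46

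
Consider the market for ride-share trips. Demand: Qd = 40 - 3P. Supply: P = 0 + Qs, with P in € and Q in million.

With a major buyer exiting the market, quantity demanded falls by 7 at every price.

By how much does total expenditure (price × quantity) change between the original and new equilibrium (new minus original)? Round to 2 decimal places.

-31.94

Before the shock: 40 - 3P = P ⇒ 40 = 4P ⇒ P = 10, Q = 10.
After the shift, demand is Qd = 33 - 3P and supply is Qs = P.
New equilibrium: 33 - 3P = P ⇒ 33 = 4P ⇒ P = 8.25, Q = 8.25.
Expenditure moves from 10×10 = 100 to 8.25×8.25 = 68.0625; change = -31.94.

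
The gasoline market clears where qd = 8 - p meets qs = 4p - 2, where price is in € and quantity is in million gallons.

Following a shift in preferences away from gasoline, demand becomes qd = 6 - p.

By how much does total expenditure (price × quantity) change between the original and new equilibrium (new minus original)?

-4.96

Before the shock: 8 - p = 4p - 2 ⇒ 10 = 5p ⇒ p = 2, q = 6.
The new curves are qd = 6 - p (demand) and qs = 4p - 2 (supply).
New equilibrium: 6 - p = 4p - 2 ⇒ 8 = 5p ⇒ p = 1.6, q = 4.4.
Expenditure moves from 2×6 = 12 to 1.6×4.4 = 7.04; change = -4.96.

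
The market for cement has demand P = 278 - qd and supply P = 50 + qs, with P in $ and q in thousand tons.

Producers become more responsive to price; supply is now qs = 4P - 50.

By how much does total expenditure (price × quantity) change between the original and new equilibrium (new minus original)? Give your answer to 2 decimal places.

-4762.56

Before the shock: 278 - P = P - 50 ⇒ 328 = 2P ⇒ P = 164, q = 114.
The new curves are qd = 278 - P (demand) and qs = 4P - 50 (supply).
Clearing the new market: 278 - P = 4P - 50, so P = 65.6 and q = 212.4.
Expenditure moves from 164×114 = 18696 to 65.6×212.4 = 13933.44; change = -4762.56.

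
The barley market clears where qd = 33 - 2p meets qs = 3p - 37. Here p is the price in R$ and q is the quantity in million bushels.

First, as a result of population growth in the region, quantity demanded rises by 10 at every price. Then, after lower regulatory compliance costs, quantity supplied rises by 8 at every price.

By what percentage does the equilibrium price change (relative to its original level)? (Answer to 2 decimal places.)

Solve the original market: 33 - 2p = 3p - 37, hence p = 14 and q = 5.
The new curves are qd = 43 - 2p (demand) and qs = 3p - 29 (supply).
New equilibrium: 43 - 2p = 3p - 29 ⇒ 72 = 5p ⇒ p = 14.4, q = 14.2.
%Δp = (14.4 − 14) / 14 × 100 = +2.86%.

+2.86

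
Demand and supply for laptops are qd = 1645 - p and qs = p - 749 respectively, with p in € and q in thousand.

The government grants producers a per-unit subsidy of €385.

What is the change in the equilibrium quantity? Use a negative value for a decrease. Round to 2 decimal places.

Before the shock: 1645 - p = p - 749 ⇒ 2394 = 2p ⇒ p = 1197, q = 448.
Since sellers receive the price plus the subsidy, the effective supply curve becomes qs = p - 364.
Setting them equal: 1645 - p = p - 364 → 2009 = 2p, so p = 1004.5 and q = 640.5.
Δq = 640.5 − 448 = +192.50.

+192.50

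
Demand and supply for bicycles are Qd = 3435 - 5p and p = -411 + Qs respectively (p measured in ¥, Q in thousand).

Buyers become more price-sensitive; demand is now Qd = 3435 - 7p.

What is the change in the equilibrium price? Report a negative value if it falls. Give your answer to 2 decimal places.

Original equilibrium: 3435 - 5p = p + 411 gives 3024 = 6p, so p = 504 and Q = 915.
The new curves are Qd = 3435 - 7p (demand) and Qs = p + 411 (supply).
Setting them equal: 3435 - 7p = p + 411 → 3024 = 8p, so p = 378 and Q = 789.
Δp = 378 − 504 = -126.00.

-126.00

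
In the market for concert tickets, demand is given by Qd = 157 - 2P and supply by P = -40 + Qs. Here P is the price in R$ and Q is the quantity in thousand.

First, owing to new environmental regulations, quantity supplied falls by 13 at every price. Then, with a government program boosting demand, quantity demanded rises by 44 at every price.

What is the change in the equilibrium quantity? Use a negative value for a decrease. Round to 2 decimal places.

+6.00

Before the shock: 157 - 2P = P + 40 ⇒ 117 = 3P ⇒ P = 39, Q = 79.
With the change applied: demand Qd = 201 - 2P, supply Qs = P + 27.
Clearing the new market: 201 - 2P = P + 27, so P = 58 and Q = 85.
ΔQ = 85 − 79 = +6.00.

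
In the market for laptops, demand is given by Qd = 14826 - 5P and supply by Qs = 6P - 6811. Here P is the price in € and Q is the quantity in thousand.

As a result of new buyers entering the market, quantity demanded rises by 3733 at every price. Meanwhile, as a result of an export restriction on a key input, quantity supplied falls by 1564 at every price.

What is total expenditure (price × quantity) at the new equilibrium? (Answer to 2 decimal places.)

Original equilibrium: 14826 - 5P = 6P - 6811 gives 21637 = 11P, so P = 1967 and Q = 4991.
After the shift, demand is Qd = 18559 - 5P and supply is Qs = 6P - 8375.
Clearing the new market: 18559 - 5P = 6P - 8375, so P = 26934/11 ≈ 2448.5455 and Q = 69479/11 ≈ 6316.2727.
New expenditure = 2448.5455 × 6316.2727 = 15465680.88.

15465680.88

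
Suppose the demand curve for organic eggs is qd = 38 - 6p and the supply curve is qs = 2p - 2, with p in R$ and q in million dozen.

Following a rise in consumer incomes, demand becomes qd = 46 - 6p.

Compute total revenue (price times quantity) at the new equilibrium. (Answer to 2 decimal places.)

Initially, 38 - 6p = 2p - 2, so 40 = 8p and p = 5, q = 8.
The shock moves the curves to qd = 46 - 6p and qs = 2p - 2.
Setting them equal: 46 - 6p = 2p - 2 → 48 = 8p, so p = 6 and q = 10.
New expenditure = 6 × 10 = 60.00.

60.00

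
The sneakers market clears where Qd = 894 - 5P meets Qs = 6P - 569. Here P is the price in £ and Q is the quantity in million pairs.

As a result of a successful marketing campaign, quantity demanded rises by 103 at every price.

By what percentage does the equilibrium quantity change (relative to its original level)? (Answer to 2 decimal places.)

Solve the original market: 894 - 5P = 6P - 569, hence P = 133 and Q = 229.
The shock moves the curves to Qd = 997 - 5P and Qs = 6P - 569.
Setting them equal: 997 - 5P = 6P - 569 → 1566 = 11P, so P = 1566/11 ≈ 142.3636 and Q = 3137/11 ≈ 285.1818.
%ΔQ = (285.1818 − 229) / 229 × 100 = +24.53%.

+24.53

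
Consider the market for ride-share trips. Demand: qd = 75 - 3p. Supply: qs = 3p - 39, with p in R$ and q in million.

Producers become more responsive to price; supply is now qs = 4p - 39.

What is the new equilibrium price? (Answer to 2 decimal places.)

Original equilibrium: 75 - 3p = 3p - 39 gives 114 = 6p, so p = 19 and q = 18.
With the change applied: demand qd = 75 - 3p, supply qs = 4p - 39.
Equate the new curves: 75 - 3p = 4p - 39, giving 114 = 7p, p = 114/7 ≈ 16.2857, q = 183/7 ≈ 26.1429.

16.29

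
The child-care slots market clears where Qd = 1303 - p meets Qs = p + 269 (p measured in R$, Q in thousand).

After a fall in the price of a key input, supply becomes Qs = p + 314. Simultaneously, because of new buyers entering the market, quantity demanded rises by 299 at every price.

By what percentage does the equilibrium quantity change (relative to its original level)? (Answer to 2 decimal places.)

Solve the original market: 1303 - p = p + 269, hence p = 517 and Q = 786.
With the change applied: demand Qd = 1602 - p, supply Qs = p + 314.
Clearing the new market: 1602 - p = p + 314, so p = 644 and Q = 958.
%ΔQ = (958 − 786) / 786 × 100 = +21.88%.

+21.88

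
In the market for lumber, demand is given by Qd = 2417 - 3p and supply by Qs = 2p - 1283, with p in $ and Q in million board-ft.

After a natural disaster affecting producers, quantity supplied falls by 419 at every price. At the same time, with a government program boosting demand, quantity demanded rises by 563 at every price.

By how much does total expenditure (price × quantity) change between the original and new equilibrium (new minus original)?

Original equilibrium: 2417 - 3p = 2p - 1283 gives 3700 = 5p, so p = 740 and Q = 197.
After the shift, demand is Qd = 2980 - 3p and supply is Qs = 2p - 1702.
Clearing the new market: 2980 - 3p = 2p - 1702, so p = 936.4 and Q = 170.8.
Expenditure moves from 740×197 = 145780 to 936.4×170.8 = 159937.12; change = +14157.12.

+14157.12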